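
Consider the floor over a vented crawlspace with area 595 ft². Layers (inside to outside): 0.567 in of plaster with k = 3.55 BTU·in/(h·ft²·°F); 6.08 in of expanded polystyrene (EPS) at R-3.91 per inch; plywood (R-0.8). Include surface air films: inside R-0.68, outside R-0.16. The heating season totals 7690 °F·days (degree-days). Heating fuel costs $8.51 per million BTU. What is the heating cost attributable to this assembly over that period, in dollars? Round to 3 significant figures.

36.5 dollars

0.567/3.55 = 0.1597
6.08 × 3.91 = 23.77
R_total = 0.68 + 0.1597 + 23.77 + 0.8 + 0.16 = 25.57 ft²·°F·h/BTU
E = A × HDD × 24 / R = 595 × 7690 × 24 / 25.57 = 4294000 BTU
Cost = 4294000/10⁶ × 8.51 = $36.54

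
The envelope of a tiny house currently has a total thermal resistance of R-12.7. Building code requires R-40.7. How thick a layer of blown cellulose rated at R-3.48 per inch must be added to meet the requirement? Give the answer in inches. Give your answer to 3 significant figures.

8.05 in

ΔR = 40.7 − 12.7 = 28 ft²·°F·h/BTU
L = ΔR / (R/in) = 28/3.48 = 8.046 in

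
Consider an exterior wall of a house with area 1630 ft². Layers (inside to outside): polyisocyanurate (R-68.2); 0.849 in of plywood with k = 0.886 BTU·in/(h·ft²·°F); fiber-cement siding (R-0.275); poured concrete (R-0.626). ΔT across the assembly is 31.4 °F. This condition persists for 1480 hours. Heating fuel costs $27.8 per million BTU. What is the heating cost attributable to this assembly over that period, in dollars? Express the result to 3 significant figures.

0.849/0.886 = 0.9582
R_total = 68.2 + 0.9582 + 0.275 + 0.626 = 70.06 ft²·°F·h/BTU
Q = 1630 × 31.4 / 70.06 = 730.6 BTU/h
E = 730.6 × 1480 = 1081000 BTU
Cost = 1081000/10⁶ × 27.8 = $30.06

30.1 dollars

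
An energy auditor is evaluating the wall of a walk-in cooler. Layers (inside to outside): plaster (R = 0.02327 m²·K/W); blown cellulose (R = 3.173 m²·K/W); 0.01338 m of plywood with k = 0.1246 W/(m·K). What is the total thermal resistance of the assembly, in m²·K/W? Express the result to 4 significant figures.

3.304 m²·K/W

0.01338/0.1246 = 0.10738
R_total = 0.02327 + 3.173 + 0.10738 = 3.3037 m²·K/W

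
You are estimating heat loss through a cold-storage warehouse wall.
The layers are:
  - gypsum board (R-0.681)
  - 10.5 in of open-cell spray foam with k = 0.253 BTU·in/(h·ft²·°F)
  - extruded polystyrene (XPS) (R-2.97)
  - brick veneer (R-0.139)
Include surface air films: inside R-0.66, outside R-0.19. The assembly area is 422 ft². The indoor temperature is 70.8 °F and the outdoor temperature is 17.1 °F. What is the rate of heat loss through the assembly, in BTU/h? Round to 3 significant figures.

10.5/0.253 = 41.5
R_total = 0.66 + 0.681 + 41.5 + 2.97 + 0.139 + 0.19 = 46.14 ft²·°F·h/BTU
Q = A·ΔT/R = 422 × (70.8 − 17.1) / 46.14 = 491.1 BTU/h

491 BTU/h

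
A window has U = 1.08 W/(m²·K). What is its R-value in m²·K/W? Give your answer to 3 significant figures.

R = 1/U = 1/1.08 = 0.9259

0.926 m²·K/W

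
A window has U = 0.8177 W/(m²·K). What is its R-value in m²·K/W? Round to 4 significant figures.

1.223 m²·K/W

R = 1/U = 1/0.8177 = 1.2229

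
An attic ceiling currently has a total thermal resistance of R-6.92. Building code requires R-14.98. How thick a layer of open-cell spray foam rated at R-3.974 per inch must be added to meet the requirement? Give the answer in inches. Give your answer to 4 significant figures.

ΔR = 14.98 − 6.92 = 8.06 ft²·°F·h/BTU
L = ΔR / (R/in) = 8.06/3.974 = 2.0282 in

2.028 in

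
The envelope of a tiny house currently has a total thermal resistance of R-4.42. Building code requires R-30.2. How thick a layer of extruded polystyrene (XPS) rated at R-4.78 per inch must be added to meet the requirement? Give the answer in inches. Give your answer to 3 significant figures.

5.39 in

ΔR = 30.2 − 4.42 = 25.78 ft²·°F·h/BTU
L = ΔR / (R/in) = 25.78/4.78 = 5.393 in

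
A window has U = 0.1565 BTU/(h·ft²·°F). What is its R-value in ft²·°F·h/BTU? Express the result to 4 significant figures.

6.390 ft²·°F·h/BTU

R = 1/U = 1/0.1565 = 6.3898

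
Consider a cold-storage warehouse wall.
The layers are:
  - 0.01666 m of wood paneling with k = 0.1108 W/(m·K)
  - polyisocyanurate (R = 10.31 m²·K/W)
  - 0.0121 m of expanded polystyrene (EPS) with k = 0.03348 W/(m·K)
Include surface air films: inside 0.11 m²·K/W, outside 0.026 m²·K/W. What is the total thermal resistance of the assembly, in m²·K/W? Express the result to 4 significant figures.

10.96 m²·K/W

0.01666/0.1108 = 0.15036
0.0121/0.03348 = 0.36141
R_total = 0.11 + 0.15036 + 10.31 + 0.36141 + 0.026 = 10.958 m²·K/W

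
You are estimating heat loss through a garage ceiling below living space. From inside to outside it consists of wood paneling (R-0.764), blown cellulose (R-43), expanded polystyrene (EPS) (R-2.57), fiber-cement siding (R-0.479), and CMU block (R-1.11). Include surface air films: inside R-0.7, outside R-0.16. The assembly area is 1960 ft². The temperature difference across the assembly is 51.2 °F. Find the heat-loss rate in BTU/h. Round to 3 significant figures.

R_total = 0.7 + 0.764 + 43 + 2.57 + 0.479 + 1.11 + 0.16 = 48.78 ft²·°F·h/BTU
Q = A·ΔT/R = 1960 × 51.2 / 48.78 = 2057 BTU/h

2060 BTU/h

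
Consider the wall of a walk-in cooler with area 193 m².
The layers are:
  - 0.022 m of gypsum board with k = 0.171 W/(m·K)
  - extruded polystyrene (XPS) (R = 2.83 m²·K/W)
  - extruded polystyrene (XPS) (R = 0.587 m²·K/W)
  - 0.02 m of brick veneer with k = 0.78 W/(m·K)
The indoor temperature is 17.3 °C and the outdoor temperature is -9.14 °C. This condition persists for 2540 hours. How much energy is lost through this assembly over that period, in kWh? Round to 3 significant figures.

3630 kWh

0.022/0.171 = 0.1287
0.02/0.78 = 0.02564
R_total = 0.1287 + 2.83 + 0.587 + 0.02564 = 3.571 m²·K/W
Q = 193 × (17.3 − (-9.14)) / 3.571 = 1429 W
E = 1429 W × 2540 h / 1000 = 3629 kWh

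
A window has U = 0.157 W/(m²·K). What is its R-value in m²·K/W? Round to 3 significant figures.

R = 1/U = 1/0.157 = 6.369

6.37 m²·K/W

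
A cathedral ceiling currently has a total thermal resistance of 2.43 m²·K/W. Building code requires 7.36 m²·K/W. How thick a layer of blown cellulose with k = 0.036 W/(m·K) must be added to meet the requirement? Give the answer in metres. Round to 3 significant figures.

ΔR = 7.36 − 2.43 = 4.93 m²·K/W
L = ΔR × k = 4.93 × 0.036 = 0.1775 m

0.177 m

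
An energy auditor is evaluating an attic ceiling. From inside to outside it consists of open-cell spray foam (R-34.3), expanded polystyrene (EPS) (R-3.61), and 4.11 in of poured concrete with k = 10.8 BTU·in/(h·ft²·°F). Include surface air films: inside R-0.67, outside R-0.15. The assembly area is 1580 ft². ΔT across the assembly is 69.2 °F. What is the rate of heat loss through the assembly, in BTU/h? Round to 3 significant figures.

4.11/10.8 = 0.3806
R_total = 0.67 + 34.3 + 3.61 + 0.3806 + 0.15 = 39.11 ft²·°F·h/BTU
Q = A·ΔT/R = 1580 × 69.2 / 39.11 = 2796 BTU/h

2800 BTU/h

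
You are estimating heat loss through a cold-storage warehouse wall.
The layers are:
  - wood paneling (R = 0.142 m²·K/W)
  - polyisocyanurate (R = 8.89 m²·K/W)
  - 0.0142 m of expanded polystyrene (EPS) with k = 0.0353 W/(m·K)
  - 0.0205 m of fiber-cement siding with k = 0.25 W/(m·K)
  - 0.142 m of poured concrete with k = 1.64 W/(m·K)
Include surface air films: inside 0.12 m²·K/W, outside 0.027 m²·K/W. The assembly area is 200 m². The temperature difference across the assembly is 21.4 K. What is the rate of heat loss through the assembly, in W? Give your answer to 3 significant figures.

0.0142/0.0353 = 0.4023
0.0205/0.25 = 0.082
0.142/1.64 = 0.08659
R_total = 0.12 + 0.142 + 8.89 + 0.4023 + 0.082 + 0.08659 + 0.027 = 9.75 m²·K/W
Q = A·ΔT/R = 200 × 21.4 / 9.75 = 439 W

439 W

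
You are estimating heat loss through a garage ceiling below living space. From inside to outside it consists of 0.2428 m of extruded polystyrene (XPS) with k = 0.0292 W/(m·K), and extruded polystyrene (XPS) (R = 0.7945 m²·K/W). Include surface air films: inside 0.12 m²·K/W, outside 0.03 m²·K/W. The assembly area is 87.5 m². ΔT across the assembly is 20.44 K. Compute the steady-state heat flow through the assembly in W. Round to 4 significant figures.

0.2428/0.0292 = 8.3151
R_total = 0.12 + 8.3151 + 0.7945 + 0.03 = 9.2596 m²·K/W
Q = A·ΔT/R = 87.5 × 20.44 / 9.2596 = 193.15 W

193.2 W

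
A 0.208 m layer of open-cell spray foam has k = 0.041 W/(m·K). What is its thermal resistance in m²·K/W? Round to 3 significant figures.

R = L/k = 0.208/0.041 = 5.073 m²·K/W

5.07 m²·K/W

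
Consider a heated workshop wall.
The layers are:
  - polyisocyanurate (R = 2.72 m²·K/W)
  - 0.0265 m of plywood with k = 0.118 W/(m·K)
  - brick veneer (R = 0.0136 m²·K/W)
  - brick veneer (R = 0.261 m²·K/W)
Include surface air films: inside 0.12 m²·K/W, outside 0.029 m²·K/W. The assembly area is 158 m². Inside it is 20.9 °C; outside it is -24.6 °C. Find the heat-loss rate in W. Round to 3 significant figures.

2130 W

0.0265/0.118 = 0.2246
R_total = 0.12 + 2.72 + 0.2246 + 0.0136 + 0.261 + 0.029 = 3.368 m²·K/W
Q = A·ΔT/R = 158 × (20.9 − (-24.6)) / 3.368 = 2134 W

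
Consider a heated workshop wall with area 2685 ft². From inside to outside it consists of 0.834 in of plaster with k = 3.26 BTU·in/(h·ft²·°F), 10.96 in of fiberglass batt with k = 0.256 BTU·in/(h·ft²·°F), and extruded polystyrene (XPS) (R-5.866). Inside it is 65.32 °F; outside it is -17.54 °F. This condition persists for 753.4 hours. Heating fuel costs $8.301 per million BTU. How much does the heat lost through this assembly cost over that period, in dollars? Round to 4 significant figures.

28.43 dollars

0.834/3.26 = 0.25583
10.96/0.256 = 42.812
R_total = 0.25583 + 42.812 + 5.866 = 48.934 ft²·°F·h/BTU
Q = 2685 × (65.32 − (-17.54)) / 48.934 = 4546.5 BTU/h
E = 4546.5 × 753.4 = 3425300 BTU
Cost = 3425300/10⁶ × 8.301 = $28.434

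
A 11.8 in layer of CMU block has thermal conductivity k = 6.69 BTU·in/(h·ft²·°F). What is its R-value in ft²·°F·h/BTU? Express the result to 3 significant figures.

R = L/k = 11.8/6.69 = 1.764 ft²·°F·h/BTU

1.76 ft²·°F·h/BTU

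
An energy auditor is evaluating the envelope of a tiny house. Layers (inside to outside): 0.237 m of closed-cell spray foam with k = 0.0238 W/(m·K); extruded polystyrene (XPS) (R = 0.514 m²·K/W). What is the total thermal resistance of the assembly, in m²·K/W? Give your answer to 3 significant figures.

0.237/0.0238 = 9.958
R_total = 9.958 + 0.514 = 10.47 m²·K/W

10.5 m²·K/W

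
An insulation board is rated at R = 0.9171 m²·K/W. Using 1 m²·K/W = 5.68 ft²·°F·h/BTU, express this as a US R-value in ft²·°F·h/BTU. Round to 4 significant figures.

5.209 ft²·°F·h/BTU

R_US = 0.9171 × 5.68 = 5.2091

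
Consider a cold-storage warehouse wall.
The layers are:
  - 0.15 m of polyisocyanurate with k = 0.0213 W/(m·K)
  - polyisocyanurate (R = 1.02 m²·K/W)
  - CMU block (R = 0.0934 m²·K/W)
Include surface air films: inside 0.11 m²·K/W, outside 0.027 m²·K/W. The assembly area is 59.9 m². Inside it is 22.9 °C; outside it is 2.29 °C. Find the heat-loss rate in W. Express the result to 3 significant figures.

149 W

0.15/0.0213 = 7.042
R_total = 0.11 + 7.042 + 1.02 + 0.0934 + 0.027 = 8.293 m²·K/W
Q = A·ΔT/R = 59.9 × (22.9 − 2.29) / 8.293 = 148.9 W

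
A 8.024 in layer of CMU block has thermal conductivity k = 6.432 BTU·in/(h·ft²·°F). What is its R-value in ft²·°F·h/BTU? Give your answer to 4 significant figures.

1.248 ft²·°F·h/BTU

R = L/k = 8.024/6.432 = 1.2475 ft²·°F·h/BTU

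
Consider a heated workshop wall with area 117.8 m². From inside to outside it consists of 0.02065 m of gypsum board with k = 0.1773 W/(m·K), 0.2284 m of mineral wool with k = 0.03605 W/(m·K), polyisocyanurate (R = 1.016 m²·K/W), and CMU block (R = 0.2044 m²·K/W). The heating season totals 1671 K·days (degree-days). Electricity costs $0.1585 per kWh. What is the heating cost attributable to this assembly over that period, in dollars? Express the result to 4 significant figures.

0.02065/0.1773 = 0.11647
0.2284/0.03605 = 6.3356
R_total = 0.11647 + 6.3356 + 1.016 + 0.2044 = 7.6725 m²·K/W
E = A × HDD × 24 / R / 1000 = 117.8 × 1671 × 24 / 7.6725 / 1000 = 615.74 kWh
Cost = 615.74 × 0.1585 = $97.594

97.59 dollars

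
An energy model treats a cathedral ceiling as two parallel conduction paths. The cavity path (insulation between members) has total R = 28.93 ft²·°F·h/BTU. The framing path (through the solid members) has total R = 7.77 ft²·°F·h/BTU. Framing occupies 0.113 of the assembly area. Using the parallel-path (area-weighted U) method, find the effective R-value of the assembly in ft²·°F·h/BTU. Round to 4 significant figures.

22.12 ft²·°F·h/BTU

U_eff = 0.887/28.93 + 0.113/7.77 = 0.03066 + 0.014543 = 0.045203
R_eff = 1/U_eff = 22.122 ft²·°F·h/BTU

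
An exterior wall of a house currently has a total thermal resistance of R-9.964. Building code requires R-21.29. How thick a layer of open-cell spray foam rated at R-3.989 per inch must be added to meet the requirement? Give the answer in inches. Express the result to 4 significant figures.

ΔR = 21.29 − 9.964 = 11.326 ft²·°F·h/BTU
L = ΔR / (R/in) = 11.326/3.989 = 2.8393 in

2.839 in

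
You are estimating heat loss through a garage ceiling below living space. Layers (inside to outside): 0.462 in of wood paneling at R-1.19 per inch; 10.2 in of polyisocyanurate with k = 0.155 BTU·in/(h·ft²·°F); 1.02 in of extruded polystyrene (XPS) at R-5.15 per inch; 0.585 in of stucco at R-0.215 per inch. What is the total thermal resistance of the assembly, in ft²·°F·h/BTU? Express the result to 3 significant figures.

0.462 × 1.19 = 0.5498
10.2/0.155 = 65.81
1.02 × 5.15 = 5.253
0.585 × 0.215 = 0.1258
R_total = 0.5498 + 65.81 + 5.253 + 0.1258 = 71.74 ft²·°F·h/BTU

71.7 ft²·°F·h/BTU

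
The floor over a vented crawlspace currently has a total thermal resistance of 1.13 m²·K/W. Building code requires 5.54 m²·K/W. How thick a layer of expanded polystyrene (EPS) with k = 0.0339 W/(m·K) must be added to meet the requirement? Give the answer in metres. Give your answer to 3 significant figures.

ΔR = 5.54 − 1.13 = 4.41 m²·K/W
L = ΔR × k = 4.41 × 0.0339 = 0.1495 m

0.149 m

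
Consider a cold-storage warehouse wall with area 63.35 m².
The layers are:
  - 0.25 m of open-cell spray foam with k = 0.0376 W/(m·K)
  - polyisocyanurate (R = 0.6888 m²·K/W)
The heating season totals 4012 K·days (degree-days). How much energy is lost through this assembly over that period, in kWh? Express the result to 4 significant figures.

831.3 kWh

0.25/0.0376 = 6.6489
R_total = 6.6489 + 0.6888 = 7.3377 m²·K/W
E = A × HDD × 24 / R / 1000 = 63.35 × 4012 × 24 / 7.3377 / 1000 = 831.3 kWh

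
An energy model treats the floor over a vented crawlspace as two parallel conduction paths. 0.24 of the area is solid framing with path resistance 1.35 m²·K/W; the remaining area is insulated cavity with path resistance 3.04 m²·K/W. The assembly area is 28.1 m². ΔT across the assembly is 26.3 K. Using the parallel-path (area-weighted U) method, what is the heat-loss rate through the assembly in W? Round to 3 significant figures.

U_eff = 0.76/3.04 + 0.24/1.35 = 0.25 + 0.1778 = 0.4278
R_eff = 1/U_eff = 2.338 m²·K/W
Q = 28.1 × 26.3 / 2.338 = 316.1 W

316 W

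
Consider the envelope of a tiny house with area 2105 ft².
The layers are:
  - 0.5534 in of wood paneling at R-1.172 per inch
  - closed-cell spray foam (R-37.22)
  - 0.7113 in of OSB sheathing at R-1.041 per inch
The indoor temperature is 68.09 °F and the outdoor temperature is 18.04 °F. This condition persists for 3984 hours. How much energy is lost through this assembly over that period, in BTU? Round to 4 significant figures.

10870000 BTU

0.5534 × 1.172 = 0.64858
0.7113 × 1.041 = 0.74046
R_total = 0.64858 + 37.22 + 0.74046 = 38.609 ft²·°F·h/BTU
Q = 2105 × (68.09 − 18.04) / 38.609 = 2728.8 BTU/h
E = 2728.8 × 3984 = 10871000 BTU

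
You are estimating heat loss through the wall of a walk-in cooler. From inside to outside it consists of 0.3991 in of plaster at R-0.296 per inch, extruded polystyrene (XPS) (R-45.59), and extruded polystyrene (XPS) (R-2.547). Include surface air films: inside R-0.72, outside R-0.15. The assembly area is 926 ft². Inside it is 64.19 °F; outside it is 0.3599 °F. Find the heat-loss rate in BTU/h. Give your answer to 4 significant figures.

1203 BTU/h

0.3991 × 0.296 = 0.11813
R_total = 0.72 + 0.11813 + 45.59 + 2.547 + 0.15 = 49.125 ft²·°F·h/BTU
Q = A·ΔT/R = 926 × (64.19 − 0.3599) / 49.125 = 1203.2 BTU/h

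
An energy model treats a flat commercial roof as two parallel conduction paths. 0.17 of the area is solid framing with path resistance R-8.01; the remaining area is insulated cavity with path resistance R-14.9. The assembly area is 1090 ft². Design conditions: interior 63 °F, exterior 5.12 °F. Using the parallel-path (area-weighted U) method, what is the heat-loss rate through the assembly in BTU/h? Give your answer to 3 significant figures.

U_eff = 0.83/14.9 + 0.17/8.01 = 0.0557 + 0.02122 = 0.07693
R_eff = 1/U_eff = 13 ft²·°F·h/BTU
Q = 1090 × (63 − 5.12) / 13 = 4853 BTU/h

4850 BTU/h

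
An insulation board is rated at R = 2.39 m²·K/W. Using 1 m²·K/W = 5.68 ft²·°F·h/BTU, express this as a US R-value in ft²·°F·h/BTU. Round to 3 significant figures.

13.6 ft²·°F·h/BTU

R_US = 2.39 × 5.68 = 13.58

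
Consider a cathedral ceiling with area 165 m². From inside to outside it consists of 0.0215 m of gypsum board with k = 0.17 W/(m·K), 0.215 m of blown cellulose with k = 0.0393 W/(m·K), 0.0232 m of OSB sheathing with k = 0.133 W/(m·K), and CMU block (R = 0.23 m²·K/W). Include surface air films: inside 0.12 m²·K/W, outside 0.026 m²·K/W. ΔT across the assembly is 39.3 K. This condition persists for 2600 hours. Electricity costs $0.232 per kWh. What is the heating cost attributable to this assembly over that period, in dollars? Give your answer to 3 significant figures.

636 dollars

0.0215/0.17 = 0.1265
0.215/0.0393 = 5.471
0.0232/0.133 = 0.1744
R_total = 0.12 + 0.1265 + 5.471 + 0.1744 + 0.23 + 0.026 = 6.148 m²·K/W
Q = 165 × 39.3 / 6.148 = 1055 W
E = 1055 W × 2600 h / 1000 = 2742 kWh
Cost = 2742 × 0.232 = $636.3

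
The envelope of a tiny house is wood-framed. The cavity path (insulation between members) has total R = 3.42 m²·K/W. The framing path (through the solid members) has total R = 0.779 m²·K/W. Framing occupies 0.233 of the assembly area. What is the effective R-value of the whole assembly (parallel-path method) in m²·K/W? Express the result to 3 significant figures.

U_eff = 0.767/3.42 + 0.233/0.779 = 0.2243 + 0.2991 = 0.5234
R_eff = 1/U_eff = 1.911 m²·K/W

1.91 m²·K/W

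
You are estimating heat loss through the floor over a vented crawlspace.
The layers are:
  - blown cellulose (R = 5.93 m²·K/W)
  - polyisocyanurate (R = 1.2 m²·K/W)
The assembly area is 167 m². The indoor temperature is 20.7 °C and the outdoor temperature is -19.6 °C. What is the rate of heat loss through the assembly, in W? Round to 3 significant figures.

944 W

R_total = 5.93 + 1.2 = 7.13 m²·K/W
Q = A·ΔT/R = 167 × (20.7 − (-19.6)) / 7.13 = 943.9 W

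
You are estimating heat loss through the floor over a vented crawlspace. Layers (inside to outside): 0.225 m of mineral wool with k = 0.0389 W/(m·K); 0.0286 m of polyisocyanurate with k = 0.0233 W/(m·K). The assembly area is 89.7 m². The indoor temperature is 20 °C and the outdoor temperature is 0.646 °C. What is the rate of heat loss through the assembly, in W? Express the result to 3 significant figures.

0.225/0.0389 = 5.784
0.0286/0.0233 = 1.227
R_total = 5.784 + 1.227 = 7.012 m²·K/W
Q = A·ΔT/R = 89.7 × (20 − 0.646) / 7.012 = 247.6 W

248 W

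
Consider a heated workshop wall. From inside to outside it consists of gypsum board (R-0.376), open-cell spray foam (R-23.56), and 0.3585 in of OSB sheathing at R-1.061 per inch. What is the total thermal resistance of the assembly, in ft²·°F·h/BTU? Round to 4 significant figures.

24.32 ft²·°F·h/BTU

0.3585 × 1.061 = 0.38037
R_total = 0.376 + 23.56 + 0.38037 = 24.316 ft²·°F·h/BTU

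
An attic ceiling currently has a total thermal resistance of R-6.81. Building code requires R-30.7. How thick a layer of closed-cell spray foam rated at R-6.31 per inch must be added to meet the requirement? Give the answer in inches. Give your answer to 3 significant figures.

ΔR = 30.7 − 6.81 = 23.89 ft²·°F·h/BTU
L = ΔR / (R/in) = 23.89/6.31 = 3.786 in

3.79 in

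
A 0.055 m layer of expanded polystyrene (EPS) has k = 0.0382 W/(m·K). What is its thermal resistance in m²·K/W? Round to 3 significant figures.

1.44 m²·K/W

R = L/k = 0.055/0.0382 = 1.44 m²·K/W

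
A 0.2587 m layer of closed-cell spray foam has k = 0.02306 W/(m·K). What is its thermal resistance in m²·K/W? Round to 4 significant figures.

11.22 m²·K/W

R = L/k = 0.2587/0.02306 = 11.219 m²·K/W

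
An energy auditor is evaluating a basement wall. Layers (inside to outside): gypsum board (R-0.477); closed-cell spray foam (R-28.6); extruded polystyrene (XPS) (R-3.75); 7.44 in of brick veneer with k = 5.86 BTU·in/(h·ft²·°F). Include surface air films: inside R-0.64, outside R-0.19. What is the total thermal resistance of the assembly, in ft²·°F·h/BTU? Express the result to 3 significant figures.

7.44/5.86 = 1.27
R_total = 0.64 + 0.477 + 28.6 + 3.75 + 1.27 + 0.19 = 34.93 ft²·°F·h/BTU

34.9 ft²·°F·h/BTU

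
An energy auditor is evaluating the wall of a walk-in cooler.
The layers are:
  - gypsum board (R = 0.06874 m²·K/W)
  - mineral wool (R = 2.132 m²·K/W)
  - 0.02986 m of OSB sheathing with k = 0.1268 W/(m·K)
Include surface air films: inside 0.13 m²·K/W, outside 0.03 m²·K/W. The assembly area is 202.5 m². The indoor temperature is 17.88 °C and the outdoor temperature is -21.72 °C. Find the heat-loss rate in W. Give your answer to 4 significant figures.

0.02986/0.1268 = 0.23549
R_total = 0.13 + 0.06874 + 2.132 + 0.23549 + 0.03 = 2.5962 m²·K/W
Q = A·ΔT/R = 202.5 × (17.88 − (-21.72)) / 2.5962 = 3088.7 W

3089 W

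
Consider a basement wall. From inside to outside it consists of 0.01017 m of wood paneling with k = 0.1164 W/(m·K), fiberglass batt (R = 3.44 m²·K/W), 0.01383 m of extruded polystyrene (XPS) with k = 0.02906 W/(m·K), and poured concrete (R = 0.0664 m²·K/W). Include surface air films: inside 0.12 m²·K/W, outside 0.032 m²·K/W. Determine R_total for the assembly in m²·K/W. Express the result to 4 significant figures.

4.222 m²·K/W

0.01017/0.1164 = 0.087371
0.01383/0.02906 = 0.47591
R_total = 0.12 + 0.087371 + 3.44 + 0.47591 + 0.0664 + 0.032 = 4.2217 m²·K/W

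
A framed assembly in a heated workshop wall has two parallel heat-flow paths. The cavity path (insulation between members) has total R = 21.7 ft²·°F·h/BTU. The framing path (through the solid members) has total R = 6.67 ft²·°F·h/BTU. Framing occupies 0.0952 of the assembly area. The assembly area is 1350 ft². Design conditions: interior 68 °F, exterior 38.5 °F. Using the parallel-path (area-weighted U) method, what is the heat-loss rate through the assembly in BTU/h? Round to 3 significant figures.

U_eff = 0.9048/21.7 + 0.0952/6.67 = 0.0417 + 0.01427 = 0.05597
R_eff = 1/U_eff = 17.87 ft²·°F·h/BTU
Q = 1350 × (68 − 38.5) / 17.87 = 2229 BTU/h

2230 BTU/h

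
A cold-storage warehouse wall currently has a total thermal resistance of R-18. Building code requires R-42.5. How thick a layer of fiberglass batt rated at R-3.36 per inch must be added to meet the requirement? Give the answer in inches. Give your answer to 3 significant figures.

ΔR = 42.5 − 18 = 24.5 ft²·°F·h/BTU
L = ΔR / (R/in) = 24.5/3.36 = 7.292 in

7.29 in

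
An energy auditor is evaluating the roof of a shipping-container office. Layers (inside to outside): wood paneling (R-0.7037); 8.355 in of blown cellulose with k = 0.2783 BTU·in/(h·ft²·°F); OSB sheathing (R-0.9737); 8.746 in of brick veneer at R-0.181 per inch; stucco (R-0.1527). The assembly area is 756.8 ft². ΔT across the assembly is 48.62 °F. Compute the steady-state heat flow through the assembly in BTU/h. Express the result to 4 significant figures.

8.355/0.2783 = 30.022
8.746 × 0.181 = 1.583
R_total = 0.7037 + 30.022 + 0.9737 + 1.583 + 0.1527 = 33.435 ft²·°F·h/BTU
Q = A·ΔT/R = 756.8 × 48.62 / 33.435 = 1100.5 BTU/h

1101 BTU/h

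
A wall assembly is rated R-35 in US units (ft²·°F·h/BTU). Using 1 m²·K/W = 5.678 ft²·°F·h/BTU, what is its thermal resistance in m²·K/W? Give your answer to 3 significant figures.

6.16 m²·K/W

R_SI = 35/5.678 = 6.164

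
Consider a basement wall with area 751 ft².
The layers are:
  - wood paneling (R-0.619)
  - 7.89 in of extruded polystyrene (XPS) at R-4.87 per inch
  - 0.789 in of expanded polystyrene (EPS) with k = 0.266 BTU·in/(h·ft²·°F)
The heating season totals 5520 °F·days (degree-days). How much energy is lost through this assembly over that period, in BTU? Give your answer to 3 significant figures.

2370000 BTU

7.89 × 4.87 = 38.42
0.789/0.266 = 2.966
R_total = 0.619 + 38.42 + 2.966 = 42.01 ft²·°F·h/BTU
E = A × HDD × 24 / R = 751 × 5520 × 24 / 42.01 = 2368000 BTU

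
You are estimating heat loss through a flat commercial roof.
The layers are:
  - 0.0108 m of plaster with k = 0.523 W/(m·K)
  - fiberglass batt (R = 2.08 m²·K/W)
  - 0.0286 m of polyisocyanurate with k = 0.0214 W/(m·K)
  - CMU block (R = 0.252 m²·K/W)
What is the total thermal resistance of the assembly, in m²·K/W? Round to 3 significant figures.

3.69 m²·K/W

0.0108/0.523 = 0.02065
0.0286/0.0214 = 1.336
R_total = 0.02065 + 2.08 + 1.336 + 0.252 = 3.689 m²·K/W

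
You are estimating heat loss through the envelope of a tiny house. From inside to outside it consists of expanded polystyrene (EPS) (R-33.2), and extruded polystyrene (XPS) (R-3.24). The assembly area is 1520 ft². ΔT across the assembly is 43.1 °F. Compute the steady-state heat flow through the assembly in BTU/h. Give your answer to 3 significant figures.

R_total = 33.2 + 3.24 = 36.44 ft²·°F·h/BTU
Q = A·ΔT/R = 1520 × 43.1 / 36.44 = 1798 BTU/h

1800 BTU/h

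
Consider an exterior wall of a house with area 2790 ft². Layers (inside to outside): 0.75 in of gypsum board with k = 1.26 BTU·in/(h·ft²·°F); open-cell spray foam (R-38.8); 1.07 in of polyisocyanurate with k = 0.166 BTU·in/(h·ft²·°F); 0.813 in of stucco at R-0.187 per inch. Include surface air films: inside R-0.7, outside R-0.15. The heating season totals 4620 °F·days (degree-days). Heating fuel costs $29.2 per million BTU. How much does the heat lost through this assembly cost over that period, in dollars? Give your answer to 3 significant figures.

0.75/1.26 = 0.5952
1.07/0.166 = 6.446
0.813 × 0.187 = 0.152
R_total = 0.7 + 0.5952 + 38.8 + 6.446 + 0.152 + 0.15 = 46.84 ft²·°F·h/BTU
E = A × HDD × 24 / R = 2790 × 4620 × 24 / 46.84 = 6604000 BTU
Cost = 6604000/10⁶ × 29.2 = $192.8

193 dollars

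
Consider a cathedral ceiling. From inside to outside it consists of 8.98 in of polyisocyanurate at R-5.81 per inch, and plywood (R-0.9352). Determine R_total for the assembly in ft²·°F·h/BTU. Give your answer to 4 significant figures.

8.98 × 5.81 = 52.174
R_total = 52.174 + 0.9352 = 53.109 ft²·°F·h/BTU

53.11 ft²·°F·h/BTU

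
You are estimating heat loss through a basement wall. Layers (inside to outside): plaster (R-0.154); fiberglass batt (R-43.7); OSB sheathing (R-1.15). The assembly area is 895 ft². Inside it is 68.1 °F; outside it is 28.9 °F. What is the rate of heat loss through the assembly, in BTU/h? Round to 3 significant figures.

R_total = 0.154 + 43.7 + 1.15 = 45 ft²·°F·h/BTU
Q = A·ΔT/R = 895 × (68.1 − 28.9) / 45 = 779.6 BTU/h

780 BTU/h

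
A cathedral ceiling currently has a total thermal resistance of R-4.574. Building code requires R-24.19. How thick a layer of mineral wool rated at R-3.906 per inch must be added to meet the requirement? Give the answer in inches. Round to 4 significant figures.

ΔR = 24.19 − 4.574 = 19.616 ft²·°F·h/BTU
L = ΔR / (R/in) = 19.616/3.906 = 5.022 in

5.022 in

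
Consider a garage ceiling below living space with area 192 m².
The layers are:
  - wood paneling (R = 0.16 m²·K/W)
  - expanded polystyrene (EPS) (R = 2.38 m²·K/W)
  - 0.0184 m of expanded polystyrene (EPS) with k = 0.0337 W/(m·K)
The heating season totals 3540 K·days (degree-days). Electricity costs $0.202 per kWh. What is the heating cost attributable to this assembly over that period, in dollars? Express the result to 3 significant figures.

1070 dollars

0.0184/0.0337 = 0.546
R_total = 0.16 + 2.38 + 0.546 = 3.086 m²·K/W
E = A × HDD × 24 / R / 1000 = 192 × 3540 × 24 / 3.086 / 1000 = 5286 kWh
Cost = 5286 × 0.202 = $1068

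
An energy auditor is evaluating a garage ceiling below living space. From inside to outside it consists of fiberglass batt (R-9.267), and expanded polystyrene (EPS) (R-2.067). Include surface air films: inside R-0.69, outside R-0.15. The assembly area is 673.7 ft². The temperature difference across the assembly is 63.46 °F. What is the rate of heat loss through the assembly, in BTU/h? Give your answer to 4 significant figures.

R_total = 0.69 + 9.267 + 2.067 + 0.15 = 12.174 ft²·°F·h/BTU
Q = A·ΔT/R = 673.7 × 63.46 / 12.174 = 3511.8 BTU/h

3512 BTU/h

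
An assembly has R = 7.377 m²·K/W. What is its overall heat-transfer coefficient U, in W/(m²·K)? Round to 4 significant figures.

0.1356 W/(m²·K)

U = 1/R = 1/7.377 = 0.13556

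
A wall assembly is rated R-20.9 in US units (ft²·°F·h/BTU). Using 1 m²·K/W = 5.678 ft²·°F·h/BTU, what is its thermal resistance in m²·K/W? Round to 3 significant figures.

R_SI = 20.9/5.678 = 3.681

3.68 m²·K/W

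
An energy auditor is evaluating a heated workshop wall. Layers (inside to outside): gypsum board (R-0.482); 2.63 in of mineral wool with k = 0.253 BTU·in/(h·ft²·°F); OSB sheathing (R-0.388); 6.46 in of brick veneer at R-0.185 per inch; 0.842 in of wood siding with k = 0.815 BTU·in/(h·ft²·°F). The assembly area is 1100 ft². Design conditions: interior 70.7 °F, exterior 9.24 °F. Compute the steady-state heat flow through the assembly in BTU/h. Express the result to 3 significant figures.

2.63/0.253 = 10.4
6.46 × 0.185 = 1.195
0.842/0.815 = 1.033
R_total = 0.482 + 10.4 + 0.388 + 1.195 + 1.033 = 13.49 ft²·°F·h/BTU
Q = A·ΔT/R = 1100 × (70.7 − 9.24) / 13.49 = 5010 BTU/h

5010 BTU/h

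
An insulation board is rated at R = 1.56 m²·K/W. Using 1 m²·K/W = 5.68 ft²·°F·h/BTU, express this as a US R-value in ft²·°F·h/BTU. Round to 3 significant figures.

R_US = 1.56 × 5.68 = 8.861

8.86 ft²·°F·h/BTU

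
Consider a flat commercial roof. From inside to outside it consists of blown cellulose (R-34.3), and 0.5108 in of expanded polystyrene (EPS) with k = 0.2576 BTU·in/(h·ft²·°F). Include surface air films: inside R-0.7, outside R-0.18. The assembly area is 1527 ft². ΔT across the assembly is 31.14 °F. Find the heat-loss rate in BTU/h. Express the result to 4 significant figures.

1280 BTU/h

0.5108/0.2576 = 1.9829
R_total = 0.7 + 34.3 + 1.9829 + 0.18 = 37.163 ft²·°F·h/BTU
Q = A·ΔT/R = 1527 × 31.14 / 37.163 = 1279.5 BTU/h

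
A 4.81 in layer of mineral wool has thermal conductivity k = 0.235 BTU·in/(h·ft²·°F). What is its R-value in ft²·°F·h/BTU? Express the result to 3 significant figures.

R = L/k = 4.81/0.235 = 20.47 ft²·°F·h/BTU

20.5 ft²·°F·h/BTU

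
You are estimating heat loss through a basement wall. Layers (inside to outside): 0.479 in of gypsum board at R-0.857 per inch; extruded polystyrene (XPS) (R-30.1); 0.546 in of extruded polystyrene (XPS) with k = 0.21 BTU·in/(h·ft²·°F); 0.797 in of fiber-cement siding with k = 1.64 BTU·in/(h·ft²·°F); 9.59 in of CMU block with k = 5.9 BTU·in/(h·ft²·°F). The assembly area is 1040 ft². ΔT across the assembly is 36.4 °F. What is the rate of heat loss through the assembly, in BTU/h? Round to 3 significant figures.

1070 BTU/h

0.479 × 0.857 = 0.4105
0.546/0.21 = 2.6
0.797/1.64 = 0.486
9.59/5.9 = 1.625
R_total = 0.4105 + 30.1 + 2.6 + 0.486 + 1.625 = 35.22 ft²·°F·h/BTU
Q = A·ΔT/R = 1040 × 36.4 / 35.22 = 1075 BTU/h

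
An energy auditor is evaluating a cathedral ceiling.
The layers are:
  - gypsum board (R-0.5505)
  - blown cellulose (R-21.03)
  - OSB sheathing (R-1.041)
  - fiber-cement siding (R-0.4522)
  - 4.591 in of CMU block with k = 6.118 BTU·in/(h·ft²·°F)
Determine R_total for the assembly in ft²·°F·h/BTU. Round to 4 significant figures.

23.82 ft²·°F·h/BTU

4.591/6.118 = 0.75041
R_total = 0.5505 + 21.03 + 1.041 + 0.4522 + 0.75041 = 23.824 ft²·°F·h/BTU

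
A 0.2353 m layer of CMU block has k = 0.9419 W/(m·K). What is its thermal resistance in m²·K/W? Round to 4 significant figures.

R = L/k = 0.2353/0.9419 = 0.24981 m²·K/W

0.2498 m²·K/W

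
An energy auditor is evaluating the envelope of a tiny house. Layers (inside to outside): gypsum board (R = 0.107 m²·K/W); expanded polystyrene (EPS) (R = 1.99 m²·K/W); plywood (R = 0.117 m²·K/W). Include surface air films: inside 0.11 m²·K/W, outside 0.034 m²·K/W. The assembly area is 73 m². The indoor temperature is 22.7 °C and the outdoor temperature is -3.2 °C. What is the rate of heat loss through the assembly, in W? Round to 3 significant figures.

R_total = 0.11 + 0.107 + 1.99 + 0.117 + 0.034 = 2.358 m²·K/W
Q = A·ΔT/R = 73 × (22.7 − (-3.2)) / 2.358 = 801.8 W

802 W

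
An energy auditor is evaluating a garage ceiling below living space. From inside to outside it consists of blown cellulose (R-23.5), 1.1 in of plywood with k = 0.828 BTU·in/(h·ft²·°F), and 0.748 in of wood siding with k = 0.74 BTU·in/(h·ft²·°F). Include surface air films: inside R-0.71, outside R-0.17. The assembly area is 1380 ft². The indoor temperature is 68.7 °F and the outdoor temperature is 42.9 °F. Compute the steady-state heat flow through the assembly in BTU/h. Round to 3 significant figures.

1.1/0.828 = 1.329
0.748/0.74 = 1.011
R_total = 0.71 + 23.5 + 1.329 + 1.011 + 0.17 = 26.72 ft²·°F·h/BTU
Q = A·ΔT/R = 1380 × (68.7 − 42.9) / 26.72 = 1333 BTU/h

1330 BTU/h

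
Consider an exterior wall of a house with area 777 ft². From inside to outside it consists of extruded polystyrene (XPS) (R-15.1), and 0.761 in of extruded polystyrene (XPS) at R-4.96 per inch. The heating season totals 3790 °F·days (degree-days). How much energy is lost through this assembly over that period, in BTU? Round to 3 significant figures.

0.761 × 4.96 = 3.775
R_total = 15.1 + 3.775 = 18.87 ft²·°F·h/BTU
E = A × HDD × 24 / R = 777 × 3790 × 24 / 18.87 = 3745000 BTU

3740000 BTU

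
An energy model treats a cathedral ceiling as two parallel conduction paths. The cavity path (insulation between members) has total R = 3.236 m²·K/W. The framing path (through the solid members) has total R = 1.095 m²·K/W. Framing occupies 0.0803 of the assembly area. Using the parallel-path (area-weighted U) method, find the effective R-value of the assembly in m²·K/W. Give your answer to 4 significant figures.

U_eff = 0.9197/3.236 + 0.0803/1.095 = 0.28421 + 0.073333 = 0.35754
R_eff = 1/U_eff = 2.7969 m²·K/W

2.797 m²·K/W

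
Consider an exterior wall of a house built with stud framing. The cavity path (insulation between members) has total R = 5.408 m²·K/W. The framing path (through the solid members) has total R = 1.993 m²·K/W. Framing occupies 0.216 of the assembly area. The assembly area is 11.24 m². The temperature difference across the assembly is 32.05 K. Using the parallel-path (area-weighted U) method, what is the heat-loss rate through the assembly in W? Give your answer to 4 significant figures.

91.27 W

U_eff = 0.784/5.408 + 0.216/1.993 = 0.14497 + 0.10838 = 0.25335
R_eff = 1/U_eff = 3.9471 m²·K/W
Q = 11.24 × 32.05 / 3.9471 = 91.267 W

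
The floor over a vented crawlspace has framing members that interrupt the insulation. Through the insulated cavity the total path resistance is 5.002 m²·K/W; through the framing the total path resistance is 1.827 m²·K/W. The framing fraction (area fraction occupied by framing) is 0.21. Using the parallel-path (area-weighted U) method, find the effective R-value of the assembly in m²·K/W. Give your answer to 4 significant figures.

3.665 m²·K/W

U_eff = 0.79/5.002 + 0.21/1.827 = 0.15794 + 0.11494 = 0.27288
R_eff = 1/U_eff = 3.6646 m²·K/W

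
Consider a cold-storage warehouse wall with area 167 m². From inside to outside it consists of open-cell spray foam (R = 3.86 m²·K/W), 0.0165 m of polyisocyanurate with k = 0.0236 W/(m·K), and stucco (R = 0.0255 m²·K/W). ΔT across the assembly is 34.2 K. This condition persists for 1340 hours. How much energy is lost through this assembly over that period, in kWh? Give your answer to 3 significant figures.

0.0165/0.0236 = 0.6992
R_total = 3.86 + 0.6992 + 0.0255 = 4.585 m²·K/W
Q = 167 × 34.2 / 4.585 = 1246 W
E = 1246 W × 1340 h / 1000 = 1669 kWh

1670 kWh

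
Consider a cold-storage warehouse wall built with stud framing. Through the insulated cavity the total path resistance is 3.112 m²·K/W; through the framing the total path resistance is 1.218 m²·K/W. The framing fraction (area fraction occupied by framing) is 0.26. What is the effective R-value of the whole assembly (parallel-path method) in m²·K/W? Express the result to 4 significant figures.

2.216 m²·K/W

U_eff = 0.74/3.112 + 0.26/1.218 = 0.23779 + 0.21346 = 0.45125
R_eff = 1/U_eff = 2.216 m²·K/W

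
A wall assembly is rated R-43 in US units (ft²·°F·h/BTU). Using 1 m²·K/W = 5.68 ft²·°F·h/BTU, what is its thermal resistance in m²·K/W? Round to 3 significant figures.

7.57 m²·K/W

R_SI = 43/5.68 = 7.57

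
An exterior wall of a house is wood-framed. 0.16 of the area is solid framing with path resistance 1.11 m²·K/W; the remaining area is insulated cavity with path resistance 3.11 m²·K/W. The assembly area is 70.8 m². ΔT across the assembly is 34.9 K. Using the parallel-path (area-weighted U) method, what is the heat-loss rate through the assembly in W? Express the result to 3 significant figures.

1020 W

U_eff = 0.84/3.11 + 0.16/1.11 = 0.2701 + 0.1441 = 0.4142
R_eff = 1/U_eff = 2.414 m²·K/W
Q = 70.8 × 34.9 / 2.414 = 1024 W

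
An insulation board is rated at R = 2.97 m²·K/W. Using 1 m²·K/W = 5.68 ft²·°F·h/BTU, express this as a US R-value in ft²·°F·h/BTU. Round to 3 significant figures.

R_US = 2.97 × 5.68 = 16.87

16.9 ft²·°F·h/BTU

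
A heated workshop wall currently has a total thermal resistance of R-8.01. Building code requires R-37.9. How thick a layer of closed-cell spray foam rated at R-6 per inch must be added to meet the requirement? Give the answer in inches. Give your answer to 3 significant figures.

4.98 in

ΔR = 37.9 − 8.01 = 29.89 ft²·°F·h/BTU
L = ΔR / (R/in) = 29.89/6 = 4.982 in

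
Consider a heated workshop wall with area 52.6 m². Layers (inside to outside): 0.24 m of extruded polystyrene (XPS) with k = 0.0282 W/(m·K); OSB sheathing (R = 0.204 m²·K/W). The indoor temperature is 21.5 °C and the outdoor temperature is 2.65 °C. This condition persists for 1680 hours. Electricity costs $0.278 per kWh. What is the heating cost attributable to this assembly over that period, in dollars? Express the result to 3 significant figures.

0.24/0.0282 = 8.511
R_total = 8.511 + 0.204 = 8.715 m²·K/W
Q = 52.6 × (21.5 − 2.65) / 8.715 = 113.8 W
E = 113.8 W × 1680 h / 1000 = 191.1 kWh
Cost = 191.1 × 0.278 = $53.14

53.1 dollars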